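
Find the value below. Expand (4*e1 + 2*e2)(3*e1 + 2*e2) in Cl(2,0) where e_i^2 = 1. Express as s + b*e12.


Expand: (4*e1 + 2*e2)(3*e1 + 2*e2)
= 4*3*e1e1 + 4*2*e1e2 + 2*3*e2e1 + 2*2*e2e2
Using e1^2 = e2^2 = 1, e2e1 = -e1e2:
Scalar part s = 4*3 + 2*2 = 12 + 4 = 16
Bivector part b = 4*2 - 2*3 = 8 - 6 = 2
uv = 16 + 2*e12


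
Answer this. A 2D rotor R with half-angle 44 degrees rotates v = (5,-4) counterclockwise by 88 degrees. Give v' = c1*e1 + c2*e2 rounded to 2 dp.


Rotor R = cos(44deg) - sin(44deg)*e12
Rotation angle theta = 2 * 44 = 88 degrees
v' = R*v*~R rotates v by theta.
cos(88deg) = 0.0349, sin(88deg) = 0.9994
v'_1 = 5*cos(88deg) - (-4)*sin(88deg)
= 5*0.0349 - (-4)*0.9994
= 4.17
v'_2 = 5*sin(88deg) + (-4)*cos(88deg)
= 5*0.9994 + (-4)*0.0349
= 4.86
v' = 4.17*e1 + 4.86*e2


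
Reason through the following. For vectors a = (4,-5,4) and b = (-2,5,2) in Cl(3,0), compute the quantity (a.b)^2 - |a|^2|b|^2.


a . b = 4*(-2) + (-5)*5 + 4*2
= -8 + (-25) + 8 = -25
|a|^2 = 4^2 + (-5)^2 + 4^2 = 57
|b|^2 = (-2)^2 + 5^2 + 2^2 = 33
(a.b)^2 = (-25)^2 = 625
|a|^2 * |b|^2 = 57 * 33 = 1881
Result = 625 - 1881 = -1256


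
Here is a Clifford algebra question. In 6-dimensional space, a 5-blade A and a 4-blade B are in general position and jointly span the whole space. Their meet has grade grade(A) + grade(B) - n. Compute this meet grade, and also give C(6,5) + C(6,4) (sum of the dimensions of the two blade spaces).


Meet grade = grade(A) + grade(B) - n
= 5 + 4 - 6 = 3
C(6,5) = 6
C(6,4) = 15
dim_A + dim_B = 6 + 15 = 21


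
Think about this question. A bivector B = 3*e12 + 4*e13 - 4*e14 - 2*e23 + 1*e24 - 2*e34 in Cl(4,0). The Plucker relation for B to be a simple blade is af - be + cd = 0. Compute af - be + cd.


Plucker relation: af - be + cd
a*f = 3*(-2) = -6
b*e = 4*1 = 4
c*d = (-4)*(-2) = 8
af - be + cd = -6 - 4 + 8
= -2


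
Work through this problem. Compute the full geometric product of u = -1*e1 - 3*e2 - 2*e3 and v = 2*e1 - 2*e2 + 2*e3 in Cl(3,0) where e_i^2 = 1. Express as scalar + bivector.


In Cl(3,0): e_i^2 = 1, e_ie_j = -e_je_i for i != j.
Scalar part = u . v = (-1)*2 + (-3)*(-2) + (-2)*2
= -2 + 6 + (-4) = 0
e12 coeff = (-1)*(-2) - (-3)*2 = 2 - (-6) = 8
e13 coeff = (-1)*2 - (-2)*2 = -2 - (-4) = 2
e23 coeff = (-3)*2 - (-2)*(-2) = -6 - 4 = -10
uv = 0 + 8*e12 + 2*e13 - 10*e23


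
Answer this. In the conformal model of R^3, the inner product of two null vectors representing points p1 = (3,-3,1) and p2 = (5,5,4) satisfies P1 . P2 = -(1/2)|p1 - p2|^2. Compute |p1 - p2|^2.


p1 - p2 = (-2, -8, -3)
|p1 - p2|^2 = (-2)^2 + (-8)^2 + (-3)^2
= 4 + 64 + 9
= 77


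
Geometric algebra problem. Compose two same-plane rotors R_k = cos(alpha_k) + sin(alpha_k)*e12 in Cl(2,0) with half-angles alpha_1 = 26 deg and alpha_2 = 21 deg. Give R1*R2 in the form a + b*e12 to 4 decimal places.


Same-plane rotors commute and their half-angles add:
R1*R2 = cos(a1 + a2) + sin(a1 + a2)*e12.
a1 + a2 = 26 + 21 = 47 deg
cos(47 deg) = 0.6820
sin(47 deg) = 0.7314
R1*R2 = 0.6820 + 0.7314*e12


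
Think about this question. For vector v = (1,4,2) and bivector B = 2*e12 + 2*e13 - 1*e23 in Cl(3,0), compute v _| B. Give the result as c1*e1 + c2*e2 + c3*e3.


Left contraction v _| B = <vB>_1 (grade-1 part of the geometric product vB).
Using e1_|e12 = e2, e2_|e12 = -e1, e1_|e13 = e3, e3_|e13 = -e1, e2_|e23 = e3, e3_|e23 = -e2:
e1 coeff: -v2*b12 - v3*b13 = -(4)*(2) - (2)*(2) = -12
e2 coeff: v1*b12 - v3*b23 = (1)*(2) - (2)*(-1) = 4
e3 coeff: v1*b13 + v2*b23 = (1)*(2) + (4)*(-1) = -2
v _| B = -12*e1 + 4*e2 - 2*e3


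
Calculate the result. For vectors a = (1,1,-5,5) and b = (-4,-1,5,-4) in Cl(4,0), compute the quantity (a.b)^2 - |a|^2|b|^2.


a . b = 1*(-4) + 1*(-1) + (-5)*5 + 5*(-4)
= -4 + (-1) + (-25) + (-20) = -50
|a|^2 = 1^2 + 1^2 + (-5)^2 + 5^2 = 52
|b|^2 = (-4)^2 + (-1)^2 + 5^2 + (-4)^2 = 58
(a.b)^2 = (-50)^2 = 2500
|a|^2 * |b|^2 = 52 * 58 = 3016
Result = 2500 - 3016 = -516


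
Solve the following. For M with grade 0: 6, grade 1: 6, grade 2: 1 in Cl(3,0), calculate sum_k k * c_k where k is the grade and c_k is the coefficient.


Grade-weighted sum = sum of grade_k * coefficient_k
0*6 = 0
1*6 = 6
2*1 = 2
Total = 0 + 6 + 2 = 8


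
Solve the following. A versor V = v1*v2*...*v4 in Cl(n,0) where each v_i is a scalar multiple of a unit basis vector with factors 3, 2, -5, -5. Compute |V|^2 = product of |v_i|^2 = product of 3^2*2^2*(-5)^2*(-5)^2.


Each vector v_i has |v_i|^2 = s_i^2
Squared scales: 3^2 = 9, 2^2 = 4, (-5)^2 = 25, (-5)^2 = 25
|V|^2 = 9 * 4 * 25 * 25
= 22500


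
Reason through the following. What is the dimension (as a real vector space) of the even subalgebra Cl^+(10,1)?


Even subalgebra dimension = 2^(n-1)
n = 10 + 1 = 11
2^(11 - 1) = 2^10 = 1024
Verification: sum of C(11,k) for even k = 1 + 55 + 330 + 462 + 165 + 11 = 1024
Result = 1024


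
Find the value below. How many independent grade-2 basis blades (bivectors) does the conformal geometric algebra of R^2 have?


The conformal model of R^2 uses Cl(3,1) with m = 2 + 2 = 4 generators.
Number of grade-2 blades = C(m, 2) = C(4, 2)
= 4*3/2 = 6


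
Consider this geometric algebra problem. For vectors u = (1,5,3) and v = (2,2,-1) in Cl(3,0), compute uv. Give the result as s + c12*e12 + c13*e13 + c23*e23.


In Cl(3,0): e_i^2 = 1, e_ie_j = -e_je_i for i != j.
Scalar part = u . v = 1*2 + 5*2 + 3*(-1)
= 2 + 10 + (-3) = 9
e12 coeff = 1*2 - 5*2 = 2 - 10 = -8
e13 coeff = 1*(-1) - 3*2 = -1 - 6 = -7
e23 coeff = 5*(-1) - 3*2 = -5 - 6 = -11
uv = 9 - 8*e12 - 7*e13 - 11*e23


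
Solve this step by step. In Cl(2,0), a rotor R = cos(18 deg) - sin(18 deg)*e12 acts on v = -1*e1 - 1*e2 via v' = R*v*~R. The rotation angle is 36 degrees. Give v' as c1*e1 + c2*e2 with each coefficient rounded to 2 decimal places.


Rotor R = cos(18deg) - sin(18deg)*e12
Rotation angle theta = 2 * 18 = 36 degrees
v' = R*v*~R rotates v by theta.
cos(36deg) = 0.8090, sin(36deg) = 0.5878
v'_1 = -1*cos(36deg) - (-1)*sin(36deg)
= -1*0.8090 - (-1)*0.5878
= -0.22
v'_2 = -1*sin(36deg) + (-1)*cos(36deg)
= -1*0.5878 + (-1)*0.8090
= -1.40
v' = -0.22*e1 - 1.40*e2


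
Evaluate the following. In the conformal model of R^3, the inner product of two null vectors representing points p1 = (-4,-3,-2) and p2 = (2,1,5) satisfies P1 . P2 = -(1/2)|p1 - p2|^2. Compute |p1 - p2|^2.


p1 - p2 = (-6, -4, -7)
|p1 - p2|^2 = (-6)^2 + (-4)^2 + (-7)^2
= 36 + 16 + 49
= 101


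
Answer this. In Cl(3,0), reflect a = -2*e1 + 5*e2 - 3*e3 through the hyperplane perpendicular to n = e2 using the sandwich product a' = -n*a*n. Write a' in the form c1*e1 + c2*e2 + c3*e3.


Reflection formula: a' = -n*a*n, with n = e2 (unit vector, n^2 = 1).
For reflection through hyperplane perp to e2:
The component along e2 flips sign, others stay.
a = (-2, 5, -3)
a' = (-2, -5, -3)
a' = -2*e1 - 5*e2 - 3*e3


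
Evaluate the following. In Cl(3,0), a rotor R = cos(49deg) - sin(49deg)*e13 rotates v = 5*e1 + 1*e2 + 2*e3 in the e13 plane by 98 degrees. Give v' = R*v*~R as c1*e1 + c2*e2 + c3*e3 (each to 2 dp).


Rotor R = cos(49deg) - sin(49deg)*e13
Rotation angle theta = 2 * 49 = 98 degrees in the e13 plane (e1 -> e3).
The component perpendicular to the plane (e2) is invariant: v'_2 = v2 = 1.00
cos(98deg) = -0.1392, sin(98deg) = 0.9903
v'_1 = v1*cos(theta) - v3*sin(theta) = 5*(-0.1392) - 2*0.9903 = -2.68
v'_3 = v1*sin(theta) + v3*cos(theta) = 5*0.9903 + 2*(-0.1392) = 4.67
v' = -2.68*e1 + 1.00*e2 + 4.67*e3


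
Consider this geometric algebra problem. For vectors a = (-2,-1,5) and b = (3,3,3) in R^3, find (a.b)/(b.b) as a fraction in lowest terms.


Projection coefficient = (a . b) / (b . b)
a . b = (-2)*3 + (-1)*3 + 5*3
= -6 + (-3) + 15 = 6
b . b = 3^2 + 3^2 + 3^2
= 9 + 9 + 9 = 27
Coefficient = 6/27
In lowest terms: 2/9


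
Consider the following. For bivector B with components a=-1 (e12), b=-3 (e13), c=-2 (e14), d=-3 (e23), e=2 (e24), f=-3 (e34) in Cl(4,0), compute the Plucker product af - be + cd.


Plucker relation: af - be + cd
a*f = (-1)*(-3) = 3
b*e = (-3)*2 = -6
c*d = (-2)*(-3) = 6
af - be + cd = 3 - (-6) + 6
= 15


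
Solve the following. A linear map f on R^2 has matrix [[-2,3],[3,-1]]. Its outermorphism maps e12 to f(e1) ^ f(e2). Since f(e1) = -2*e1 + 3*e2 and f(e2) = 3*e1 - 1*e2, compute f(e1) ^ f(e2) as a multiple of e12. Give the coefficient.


The outermorphism of a linear map f sends e1^e2 to f(e1)^f(e2).
f(e1) = -2*e1 + 3*e2
f(e2) = 3*e1 - 1*e2
f(e1) ^ f(e2) = (-2*e1 + 3*e2) ^ (3*e1 - 1*e2)
= (-2)*(-1)*e12 + 3*3*e21
= (2 - 9)*e12
= -7*e12
Coefficient = -7


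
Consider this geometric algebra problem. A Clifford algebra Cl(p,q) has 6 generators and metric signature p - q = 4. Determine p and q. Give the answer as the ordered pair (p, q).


We need p + q = 6 and p - q = 4.
Adding: 2p = 6 + 4 = 10, so p = 5.
Then q = 6 - 5 = 1.
(p, q) = (5, 1)


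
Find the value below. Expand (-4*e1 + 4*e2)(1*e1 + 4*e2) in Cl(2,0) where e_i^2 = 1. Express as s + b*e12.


Expand: (-4*e1 + 4*e2)(1*e1 + 4*e2)
= (-4)*1*e1e1 + (-4)*4*e1e2 + 4*1*e2e1 + 4*4*e2e2
Using e1^2 = e2^2 = 1, e2e1 = -e1e2:
Scalar part s = (-4)*1 + 4*4 = -4 + 16 = 12
Bivector part b = (-4)*4 - 4*1 = -16 - 4 = -20
uv = 12 - 20*e12


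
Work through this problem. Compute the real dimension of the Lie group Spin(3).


Spin(n) double-covers SO(n); both have Lie algebra so(n) of dimension n(n-1)/2.
n = 3
n(n-1) = 3 * 2 = 6
dim Spin(3) = 6/2 = 3


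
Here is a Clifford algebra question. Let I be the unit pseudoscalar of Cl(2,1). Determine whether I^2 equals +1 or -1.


The pseudoscalar I = e1...e_n (product of all n generators) of Cl(p,q) satisfies I^2 = (-1)^(q + n(n-1)/2).
p = 2, q = 1, n = p + q = 3
n(n-1)/2 = 3 * 2 / 2 = 3
Exponent = q + n(n-1)/2 = 1 + 3 = 4
I^2 = (-1)^4 = +1


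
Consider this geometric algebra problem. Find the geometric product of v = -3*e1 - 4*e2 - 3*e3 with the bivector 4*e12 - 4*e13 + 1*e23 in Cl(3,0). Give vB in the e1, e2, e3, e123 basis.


vB has grade-1 (vector) and grade-3 (trivector) parts: vB = (v _| B) + (v ^ B).
Vector part <vB>_1:
  e1: -v2*b12 - v3*b13 = -(-4)*(4) - (-3)*(-4) = 4
  e2: v1*b12 - v3*b23 = (-3)*(4) - (-3)*(1) = -9
  e3: v1*b13 + v2*b23 = (-3)*(-4) + (-4)*(1) = 8
Trivector part <vB>_3:
  e123: v1*b23 - v2*b13 + v3*b12 = (-3)*(1) - (-4)*(-4) + (-3)*(4) = -31
vB = 4*e1 - 9*e2 + 8*e3 - 31*e123


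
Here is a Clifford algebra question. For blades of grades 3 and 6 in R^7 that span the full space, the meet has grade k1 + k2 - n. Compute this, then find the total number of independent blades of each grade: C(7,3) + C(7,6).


Meet grade = grade(A) + grade(B) - n
= 3 + 6 - 7 = 2
C(7,3) = 35
C(7,6) = 7
dim_A + dim_B = 35 + 7 = 42


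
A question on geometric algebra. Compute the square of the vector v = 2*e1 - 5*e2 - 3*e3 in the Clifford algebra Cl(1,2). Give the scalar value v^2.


v^2 = sum of c_i^2 * e_i^2
Positive signature terms (e_i^2 = +1): 2^2 = 4
Negative signature terms (e_j^2 = -1): (-5)^2 + (-3)^2 = 34
v^2 = 4 - 34 = -30


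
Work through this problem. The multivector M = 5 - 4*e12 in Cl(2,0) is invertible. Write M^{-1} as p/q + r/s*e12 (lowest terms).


M = 5 - 4*e12, where e12^2 = -1.
Since M commutes with its reverse ~M = a - b*e12, M * ~M = a^2 - b^2*e12^2 = a^2 + b^2.
So M^{-1} = ~M / (a^2 + b^2) = (a - b*e12)/(a^2 + b^2).
a^2 + b^2 = 25 + 16 = 41
Scalar part = 5/41 = 5/41
Bivector coeff = 4/41 = 4/41
M^{-1} = 5/41 + 4/41*e12


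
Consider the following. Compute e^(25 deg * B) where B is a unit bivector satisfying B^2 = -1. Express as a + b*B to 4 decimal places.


For a unit bivector B with B^2 = -1, the exponential series gives
e^(theta*B) = cos(theta) + sin(theta)*B (the GA analogue of Euler's formula).
theta = 25 degrees = 0.436332 rad
cos(25 deg) = 0.9063
sin(25 deg) = 0.4226
exp(theta*B) = 0.9063 + 0.4226*B


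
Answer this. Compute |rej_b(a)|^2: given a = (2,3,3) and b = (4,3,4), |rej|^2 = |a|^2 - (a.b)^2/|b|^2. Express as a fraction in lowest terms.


|a|^2 = 2^2 + 3^2 + 3^2 = 22
|b|^2 = 4^2 + 3^2 + 4^2 = 41
a . b = 2*4 + 3*3 + 3*4 = 29
(a.b)^2 = 29^2 = 841
|rej|^2 = 22 - 841/41
= (902 - 841)/41
= 61/41
In lowest terms: 61/41


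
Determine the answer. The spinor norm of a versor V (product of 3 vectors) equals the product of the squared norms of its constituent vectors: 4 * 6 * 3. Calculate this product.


Spinor norm N(V) = |v1|^2 * |v2|^2 * ... * |v3|^2
= 4 * 6 * 3
Running product: 4, 24, 72
N(V) = 72


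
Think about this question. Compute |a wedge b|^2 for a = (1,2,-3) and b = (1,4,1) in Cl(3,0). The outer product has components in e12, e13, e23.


a wedge b = (a1*b2 - a2*b1)*e12 + (a1*b3 - a3*b1)*e13 + (a2*b3 - a3*b2)*e23
e12 coeff: 1*4 - 2*1 = 4 - 2 = 2
e13 coeff: 1*1 - (-3)*1 = 1 - (-3) = 4
e23 coeff: 2*1 - (-3)*4 = 2 - (-12) = 14
|a wedge b|^2 = 2^2 + 4^2 + 14^2
= 4 + 16 + 196
= 216


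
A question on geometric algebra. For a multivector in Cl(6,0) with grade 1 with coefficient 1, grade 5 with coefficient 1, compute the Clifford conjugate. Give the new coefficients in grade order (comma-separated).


Clifford conjugate sign for grade k: (-1)^(k(k+1)/2)
Grade 1: (-1)^(1*2/2) = (-1)^1 = -1, coeff 1 -> -1
Grade 5: (-1)^(5*6/2) = (-1)^15 = -1, coeff 1 -> -1
Conjugated coefficients: -1, -1


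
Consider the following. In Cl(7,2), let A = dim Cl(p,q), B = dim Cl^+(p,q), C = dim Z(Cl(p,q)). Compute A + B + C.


n = 7 + 2 = 9
Total dim = 2^9 = 512
Even subalgebra dim = 2^8 = 256
n is odd, so center dim = 2
Sum = 512 + 256 + 2 = 770


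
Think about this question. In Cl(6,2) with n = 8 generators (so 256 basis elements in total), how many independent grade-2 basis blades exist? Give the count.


Number of grade-k basis blades in Cl(p,q) with n = p + q is C(n, k).
n = 6 + 2 = 8
C(8, 2) = 8! / (2! * 6!)
= 40320 / (2 * 720)
= 28


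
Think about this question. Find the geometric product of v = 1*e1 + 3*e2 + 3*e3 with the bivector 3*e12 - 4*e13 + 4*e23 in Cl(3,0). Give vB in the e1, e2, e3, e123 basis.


vB has grade-1 (vector) and grade-3 (trivector) parts: vB = (v _| B) + (v ^ B).
Vector part <vB>_1:
  e1: -v2*b12 - v3*b13 = -(3)*(3) - (3)*(-4) = 3
  e2: v1*b12 - v3*b23 = (1)*(3) - (3)*(4) = -9
  e3: v1*b13 + v2*b23 = (1)*(-4) + (3)*(4) = 8
Trivector part <vB>_3:
  e123: v1*b23 - v2*b13 + v3*b12 = (1)*(4) - (3)*(-4) + (3)*(3) = 25
vB = 3*e1 - 9*e2 + 8*e3 + 25*e123


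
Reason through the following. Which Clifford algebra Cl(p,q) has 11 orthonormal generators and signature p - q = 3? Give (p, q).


We need p + q = 11 and p - q = 3.
Adding: 2p = 11 + 3 = 14, so p = 7.
Then q = 11 - 7 = 4.
(p, q) = (7, 4)


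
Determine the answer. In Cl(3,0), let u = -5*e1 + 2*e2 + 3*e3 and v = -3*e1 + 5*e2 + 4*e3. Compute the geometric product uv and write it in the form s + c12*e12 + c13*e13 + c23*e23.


In Cl(3,0): e_i^2 = 1, e_ie_j = -e_je_i for i != j.
Scalar part = u . v = (-5)*(-3) + 2*5 + 3*4
= 15 + 10 + 12 = 37
e12 coeff = (-5)*5 - 2*(-3) = -25 - (-6) = -19
e13 coeff = (-5)*4 - 3*(-3) = -20 - (-9) = -11
e23 coeff = 2*4 - 3*5 = 8 - 15 = -7
uv = 37 - 19*e12 - 11*e13 - 7*e23


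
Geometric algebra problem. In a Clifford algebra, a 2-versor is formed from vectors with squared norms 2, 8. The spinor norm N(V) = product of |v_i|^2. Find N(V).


Spinor norm N(V) = |v1|^2 * |v2|^2 * ... * |v2|^2
= 2 * 8
Running product: 2, 16
N(V) = 16


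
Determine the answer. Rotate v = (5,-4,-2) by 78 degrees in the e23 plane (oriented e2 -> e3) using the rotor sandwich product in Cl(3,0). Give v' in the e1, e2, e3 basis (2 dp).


Rotor R = cos(39deg) - sin(39deg)*e23
Rotation angle theta = 2 * 39 = 78 degrees in the e23 plane (e2 -> e3).
The component perpendicular to the plane (e1) is invariant: v'_1 = v1 = 5.00
cos(78deg) = 0.2079, sin(78deg) = 0.9781
v'_2 = v2*cos(theta) - v3*sin(theta) = -4*0.2079 - (-2)*0.9781 = 1.12
v'_3 = v2*sin(theta) + v3*cos(theta) = -4*0.9781 + (-2)*0.2079 = -4.33
v' = 5.00*e1 + 1.12*e2 - 4.33*e3


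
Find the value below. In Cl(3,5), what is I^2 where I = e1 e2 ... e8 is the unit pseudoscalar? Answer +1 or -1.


The pseudoscalar I = e1...e_n (product of all n generators) of Cl(p,q) satisfies I^2 = (-1)^(q + n(n-1)/2).
p = 3, q = 5, n = p + q = 8
n(n-1)/2 = 8 * 7 / 2 = 28
Exponent = q + n(n-1)/2 = 5 + 28 = 33
I^2 = (-1)^33 = -1


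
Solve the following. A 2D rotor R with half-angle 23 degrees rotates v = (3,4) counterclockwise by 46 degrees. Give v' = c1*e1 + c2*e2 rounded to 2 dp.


Rotor R = cos(23deg) - sin(23deg)*e12
Rotation angle theta = 2 * 23 = 46 degrees
v' = R*v*~R rotates v by theta.
cos(46deg) = 0.6947, sin(46deg) = 0.7193
v'_1 = 3*cos(46deg) - 4*sin(46deg)
= 3*0.6947 - 4*0.7193
= -0.79
v'_2 = 3*sin(46deg) + 4*cos(46deg)
= 3*0.7193 + 4*0.6947
= 4.94
v' = -0.79*e1 + 4.94*e2


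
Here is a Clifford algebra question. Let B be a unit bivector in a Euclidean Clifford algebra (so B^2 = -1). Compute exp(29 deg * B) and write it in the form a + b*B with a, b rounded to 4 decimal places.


For a unit bivector B with B^2 = -1, the exponential series gives
e^(theta*B) = cos(theta) + sin(theta)*B (the GA analogue of Euler's formula).
theta = 29 degrees = 0.506145 rad
cos(29 deg) = 0.8746
sin(29 deg) = 0.4848
exp(theta*B) = 0.8746 + 0.4848*B


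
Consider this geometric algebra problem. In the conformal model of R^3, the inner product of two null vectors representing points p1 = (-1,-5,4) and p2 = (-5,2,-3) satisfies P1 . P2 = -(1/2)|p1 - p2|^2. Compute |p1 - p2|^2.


p1 - p2 = (4, -7, 7)
|p1 - p2|^2 = 4^2 + (-7)^2 + 7^2
= 16 + 49 + 49
= 114


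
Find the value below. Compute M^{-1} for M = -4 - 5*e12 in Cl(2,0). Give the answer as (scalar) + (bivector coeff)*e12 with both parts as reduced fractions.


M = -4 - 5*e12, where e12^2 = -1.
Since M commutes with its reverse ~M = a - b*e12, M * ~M = a^2 - b^2*e12^2 = a^2 + b^2.
So M^{-1} = ~M / (a^2 + b^2) = (a - b*e12)/(a^2 + b^2).
a^2 + b^2 = 16 + 25 = 41
Scalar part = -4/41 = -4/41
Bivector coeff = 5/41 = 5/41
M^{-1} = -4/41 + 5/41*e12


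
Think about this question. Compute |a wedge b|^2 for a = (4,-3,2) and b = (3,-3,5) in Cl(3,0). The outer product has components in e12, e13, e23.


a wedge b = (a1*b2 - a2*b1)*e12 + (a1*b3 - a3*b1)*e13 + (a2*b3 - a3*b2)*e23
e12 coeff: 4*(-3) - (-3)*3 = -12 - (-9) = -3
e13 coeff: 4*5 - 2*3 = 20 - 6 = 14
e23 coeff: (-3)*5 - 2*(-3) = -15 - (-6) = -9
|a wedge b|^2 = (-3)^2 + 14^2 + (-9)^2
= 9 + 196 + 81
= 286


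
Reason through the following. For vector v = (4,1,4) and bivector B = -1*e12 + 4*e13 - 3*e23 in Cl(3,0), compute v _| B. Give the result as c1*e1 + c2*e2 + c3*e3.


Left contraction v _| B = <vB>_1 (grade-1 part of the geometric product vB).
Using e1_|e12 = e2, e2_|e12 = -e1, e1_|e13 = e3, e3_|e13 = -e1, e2_|e23 = e3, e3_|e23 = -e2:
e1 coeff: -v2*b12 - v3*b13 = -(1)*(-1) - (4)*(4) = -15
e2 coeff: v1*b12 - v3*b23 = (4)*(-1) - (4)*(-3) = 8
e3 coeff: v1*b13 + v2*b23 = (4)*(4) + (1)*(-3) = 13
v _| B = -15*e1 + 8*e2 + 13*e3


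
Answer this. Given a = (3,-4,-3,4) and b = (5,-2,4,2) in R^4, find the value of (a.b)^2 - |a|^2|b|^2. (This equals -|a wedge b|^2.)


a . b = 3*5 + (-4)*(-2) + (-3)*4 + 4*2
= 15 + 8 + (-12) + 8 = 19
|a|^2 = 3^2 + (-4)^2 + (-3)^2 + 4^2 = 50
|b|^2 = 5^2 + (-2)^2 + 4^2 + 2^2 = 49
(a.b)^2 = 19^2 = 361
|a|^2 * |b|^2 = 50 * 49 = 2450
Result = 361 - 2450 = -2089


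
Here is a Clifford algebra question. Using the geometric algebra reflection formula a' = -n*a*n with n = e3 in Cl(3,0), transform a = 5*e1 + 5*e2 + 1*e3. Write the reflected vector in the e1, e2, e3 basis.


Reflection formula: a' = -n*a*n, with n = e3 (unit vector, n^2 = 1).
For reflection through hyperplane perp to e3:
The component along e3 flips sign, others stay.
a = (5, 5, 1)
a' = (5, 5, -1)
a' = 5*e1 + 5*e2 - 1*e3


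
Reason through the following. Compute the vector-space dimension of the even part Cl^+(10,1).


Even subalgebra dimension = 2^(n-1)
n = 10 + 1 = 11
2^(11 - 1) = 2^10 = 1024
Verification: sum of C(11,k) for even k = 1 + 55 + 330 + 462 + 165 + 11 = 1024
Result = 1024


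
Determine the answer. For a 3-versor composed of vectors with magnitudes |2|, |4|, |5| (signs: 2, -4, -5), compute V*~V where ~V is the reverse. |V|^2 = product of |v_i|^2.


Each vector v_i has |v_i|^2 = s_i^2
Squared scales: 2^2 = 4, (-4)^2 = 16, (-5)^2 = 25
|V|^2 = 4 * 16 * 25
= 1600


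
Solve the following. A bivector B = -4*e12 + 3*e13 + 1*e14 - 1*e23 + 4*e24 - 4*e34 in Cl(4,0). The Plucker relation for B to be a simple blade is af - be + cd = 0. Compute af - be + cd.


Plucker relation: af - be + cd
a*f = (-4)*(-4) = 16
b*e = 3*4 = 12
c*d = 1*(-1) = -1
af - be + cd = 16 - 12 + (-1)
= 3


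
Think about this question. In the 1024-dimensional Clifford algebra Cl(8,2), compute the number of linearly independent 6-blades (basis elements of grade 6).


Number of grade-k basis blades in Cl(p,q) with n = p + q is C(n, k).
n = 8 + 2 = 10
C(10, 6) = 10! / (6! * 4!)
= 3628800 / (720 * 24)
= 210


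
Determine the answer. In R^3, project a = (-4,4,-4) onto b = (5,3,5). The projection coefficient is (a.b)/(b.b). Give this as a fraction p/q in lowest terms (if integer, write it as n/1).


Projection coefficient = (a . b) / (b . b)
a . b = (-4)*5 + 4*3 + (-4)*5
= -20 + 12 + (-20) = -28
b . b = 5^2 + 3^2 + 5^2
= 25 + 9 + 25 = 59
Coefficient = -28/59
In lowest terms: -28/59


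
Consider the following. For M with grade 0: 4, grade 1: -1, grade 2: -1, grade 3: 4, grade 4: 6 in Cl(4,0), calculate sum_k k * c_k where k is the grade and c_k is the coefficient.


Grade-weighted sum = sum of grade_k * coefficient_k
0*4 = 0
1*(-1) = -1
2*(-1) = -2
3*4 = 12
4*6 = 24
Total = 0 + (-1) + (-2) + 12 + 24 = 33


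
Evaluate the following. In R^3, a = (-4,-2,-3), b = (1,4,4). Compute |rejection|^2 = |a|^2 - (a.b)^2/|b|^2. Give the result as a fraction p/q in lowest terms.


|a|^2 = (-4)^2 + (-2)^2 + (-3)^2 = 29
|b|^2 = 1^2 + 4^2 + 4^2 = 33
a . b = (-4)*1 + (-2)*4 + (-3)*4 = -24
(a.b)^2 = (-24)^2 = 576
|rej|^2 = 29 - 576/33
= (957 - 576)/33
= 381/33
In lowest terms: 127/11


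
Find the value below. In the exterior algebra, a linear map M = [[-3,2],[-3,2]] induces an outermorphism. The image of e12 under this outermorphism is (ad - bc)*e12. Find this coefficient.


The outermorphism of a linear map f sends e1^e2 to f(e1)^f(e2).
f(e1) = -3*e1 - 3*e2
f(e2) = 2*e1 + 2*e2
f(e1) ^ f(e2) = (-3*e1 - 3*e2) ^ (2*e1 + 2*e2)
= (-3)*2*e12 + (-3)*2*e21
= (-6 - (-6))*e12
= 0*e12
Coefficient = 0


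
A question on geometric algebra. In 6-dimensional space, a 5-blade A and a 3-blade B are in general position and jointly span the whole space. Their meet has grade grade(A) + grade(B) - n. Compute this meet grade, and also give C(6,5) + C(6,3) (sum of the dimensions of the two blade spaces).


Meet grade = grade(A) + grade(B) - n
= 5 + 3 - 6 = 2
C(6,5) = 6
C(6,3) = 20
dim_A + dim_B = 6 + 20 = 26


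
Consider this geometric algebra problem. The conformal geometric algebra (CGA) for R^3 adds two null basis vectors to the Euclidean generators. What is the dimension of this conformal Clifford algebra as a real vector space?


The conformal model of R^3 uses Cl(4,1): the 3 Euclidean generators plus two extra orthogonal generators e+ (e+^2 = +1) and e- (e-^2 = -1), from which the null vectors e0, einf are built.
Number of generators m = 3 + 2 = 5.
dim Cl(p,q) = 2^m = 2^5 = 32


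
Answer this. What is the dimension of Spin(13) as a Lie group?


Spin(n) double-covers SO(n); both have Lie algebra so(n) of dimension n(n-1)/2.
n = 13
n(n-1) = 13 * 12 = 156
dim Spin(13) = 156/2 = 78


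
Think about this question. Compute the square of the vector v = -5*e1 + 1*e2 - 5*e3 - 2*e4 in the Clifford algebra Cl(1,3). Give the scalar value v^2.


v^2 = sum of c_i^2 * e_i^2
Positive signature terms (e_i^2 = +1): (-5)^2 = 25
Negative signature terms (e_j^2 = -1): 1^2 + (-5)^2 + (-2)^2 = 30
v^2 = 25 - 30 = -5


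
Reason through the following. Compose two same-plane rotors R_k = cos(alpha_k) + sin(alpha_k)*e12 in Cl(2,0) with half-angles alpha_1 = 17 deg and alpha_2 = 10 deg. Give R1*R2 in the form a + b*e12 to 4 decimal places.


Same-plane rotors commute and their half-angles add:
R1*R2 = cos(a1 + a2) + sin(a1 + a2)*e12.
a1 + a2 = 17 + 10 = 27 deg
cos(27 deg) = 0.8910
sin(27 deg) = 0.4540
R1*R2 = 0.8910 + 0.4540*e12


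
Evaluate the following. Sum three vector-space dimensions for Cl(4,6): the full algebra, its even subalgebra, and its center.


n = 4 + 6 = 10
Total dim = 2^10 = 1024
Even subalgebra dim = 2^9 = 512
n is even, so center dim = 1
Sum = 1024 + 512 + 1 = 1537


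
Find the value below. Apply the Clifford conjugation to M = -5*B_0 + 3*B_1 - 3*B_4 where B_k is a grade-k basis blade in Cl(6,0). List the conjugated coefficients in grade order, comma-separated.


Clifford conjugate sign for grade k: (-1)^(k(k+1)/2)
Grade 0: (-1)^(0*1/2) = (-1)^0 = 1, coeff -5 -> -5
Grade 1: (-1)^(1*2/2) = (-1)^1 = -1, coeff 3 -> -3
Grade 4: (-1)^(4*5/2) = (-1)^10 = 1, coeff -3 -> -3
Conjugated coefficients: -5, -3, -3


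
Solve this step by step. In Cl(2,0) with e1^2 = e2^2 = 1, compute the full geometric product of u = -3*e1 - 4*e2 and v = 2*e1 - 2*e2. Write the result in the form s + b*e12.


Expand: (-3*e1 - 4*e2)(2*e1 - 2*e2)
= (-3)*2*e1e1 + (-3)*(-2)*e1e2 + (-4)*2*e2e1 + (-4)*(-2)*e2e2
Using e1^2 = e2^2 = 1, e2e1 = -e1e2:
Scalar part s = (-3)*2 + (-4)*(-2) = -6 + 8 = 2
Bivector part b = (-3)*(-2) - (-4)*2 = 6 - (-8) = 14
uv = 2 + 14*e12


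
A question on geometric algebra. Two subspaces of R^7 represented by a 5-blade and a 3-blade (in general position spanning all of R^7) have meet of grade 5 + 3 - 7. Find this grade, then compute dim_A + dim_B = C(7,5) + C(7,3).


Meet grade = grade(A) + grade(B) - n
= 5 + 3 - 7 = 1
C(7,5) = 21
C(7,3) = 35
dim_A + dim_B = 21 + 35 = 56


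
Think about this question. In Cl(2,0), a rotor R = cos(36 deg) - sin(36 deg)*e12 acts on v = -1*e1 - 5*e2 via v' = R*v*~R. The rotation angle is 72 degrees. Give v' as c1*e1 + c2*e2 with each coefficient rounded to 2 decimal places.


Rotor R = cos(36deg) - sin(36deg)*e12
Rotation angle theta = 2 * 36 = 72 degrees
v' = R*v*~R rotates v by theta.
cos(72deg) = 0.3090, sin(72deg) = 0.9511
v'_1 = -1*cos(72deg) - (-5)*sin(72deg)
= -1*0.3090 - (-5)*0.9511
= 4.45
v'_2 = -1*sin(72deg) + (-5)*cos(72deg)
= -1*0.9511 + (-5)*0.3090
= -2.50
v' = 4.45*e1 - 2.50*e2


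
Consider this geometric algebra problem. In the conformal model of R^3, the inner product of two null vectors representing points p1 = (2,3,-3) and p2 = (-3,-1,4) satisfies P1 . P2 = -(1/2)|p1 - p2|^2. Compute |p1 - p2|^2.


p1 - p2 = (5, 4, -7)
|p1 - p2|^2 = 5^2 + 4^2 + (-7)^2
= 25 + 16 + 49
= 90


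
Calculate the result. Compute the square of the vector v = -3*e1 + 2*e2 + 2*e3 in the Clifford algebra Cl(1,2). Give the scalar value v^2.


v^2 = sum of c_i^2 * e_i^2
Positive signature terms (e_i^2 = +1): (-3)^2 = 9
Negative signature terms (e_j^2 = -1): 2^2 + 2^2 = 8
v^2 = 9 - 8 = 1


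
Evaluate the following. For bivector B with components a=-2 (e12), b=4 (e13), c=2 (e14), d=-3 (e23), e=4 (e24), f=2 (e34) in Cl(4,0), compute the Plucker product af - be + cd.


Plucker relation: af - be + cd
a*f = (-2)*2 = -4
b*e = 4*4 = 16
c*d = 2*(-3) = -6
af - be + cd = -4 - 16 + (-6)
= -26


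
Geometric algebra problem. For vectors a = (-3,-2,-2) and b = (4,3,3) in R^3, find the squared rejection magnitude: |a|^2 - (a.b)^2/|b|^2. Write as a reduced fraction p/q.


|a|^2 = (-3)^2 + (-2)^2 + (-2)^2 = 17
|b|^2 = 4^2 + 3^2 + 3^2 = 34
a . b = (-3)*4 + (-2)*3 + (-2)*3 = -24
(a.b)^2 = (-24)^2 = 576
|rej|^2 = 17 - 576/34
= (578 - 576)/34
= 2/34
In lowest terms: 1/17


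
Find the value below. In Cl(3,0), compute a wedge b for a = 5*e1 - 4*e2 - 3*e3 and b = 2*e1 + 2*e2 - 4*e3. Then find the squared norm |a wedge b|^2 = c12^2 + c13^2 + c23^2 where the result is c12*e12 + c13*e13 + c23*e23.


a wedge b = (a1*b2 - a2*b1)*e12 + (a1*b3 - a3*b1)*e13 + (a2*b3 - a3*b2)*e23
e12 coeff: 5*2 - (-4)*2 = 10 - (-8) = 18
e13 coeff: 5*(-4) - (-3)*2 = -20 - (-6) = -14
e23 coeff: (-4)*(-4) - (-3)*2 = 16 - (-6) = 22
|a wedge b|^2 = 18^2 + (-14)^2 + 22^2
= 324 + 196 + 484
= 1004


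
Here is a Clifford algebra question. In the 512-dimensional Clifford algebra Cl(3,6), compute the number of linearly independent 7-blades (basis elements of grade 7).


Number of grade-k basis blades in Cl(p,q) with n = p + q is C(n, k).
n = 3 + 6 = 9
C(9, 7) = 9! / (7! * 2!)
= 362880 / (5040 * 2)
= 36


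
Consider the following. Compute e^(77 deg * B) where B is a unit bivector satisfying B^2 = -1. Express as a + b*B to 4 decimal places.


For a unit bivector B with B^2 = -1, the exponential series gives
e^(theta*B) = cos(theta) + sin(theta)*B (the GA analogue of Euler's formula).
theta = 77 degrees = 1.343904 rad
cos(77 deg) = 0.2250
sin(77 deg) = 0.9744
exp(theta*B) = 0.2250 + 0.9744*B


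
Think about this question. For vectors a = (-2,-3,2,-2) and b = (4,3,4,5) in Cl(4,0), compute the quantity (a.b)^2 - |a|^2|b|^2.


a . b = (-2)*4 + (-3)*3 + 2*4 + (-2)*5
= -8 + (-9) + 8 + (-10) = -19
|a|^2 = (-2)^2 + (-3)^2 + 2^2 + (-2)^2 = 21
|b|^2 = 4^2 + 3^2 + 4^2 + 5^2 = 66
(a.b)^2 = (-19)^2 = 361
|a|^2 * |b|^2 = 21 * 66 = 1386
Result = 361 - 1386 = -1025


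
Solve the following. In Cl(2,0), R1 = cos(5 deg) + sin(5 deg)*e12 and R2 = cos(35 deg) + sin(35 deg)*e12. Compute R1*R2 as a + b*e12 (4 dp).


Same-plane rotors commute and their half-angles add:
R1*R2 = cos(a1 + a2) + sin(a1 + a2)*e12.
a1 + a2 = 5 + 35 = 40 deg
cos(40 deg) = 0.7660
sin(40 deg) = 0.6428
R1*R2 = 0.7660 + 0.6428*e12


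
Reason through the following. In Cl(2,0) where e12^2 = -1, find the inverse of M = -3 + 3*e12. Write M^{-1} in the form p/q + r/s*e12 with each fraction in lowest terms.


M = -3 + 3*e12, where e12^2 = -1.
Since M commutes with its reverse ~M = a - b*e12, M * ~M = a^2 - b^2*e12^2 = a^2 + b^2.
So M^{-1} = ~M / (a^2 + b^2) = (a - b*e12)/(a^2 + b^2).
a^2 + b^2 = 9 + 9 = 18
Scalar part = -3/18 = -1/6
Bivector coeff = -3/18 = -1/6
M^{-1} = -1/6 - 1/6*e12


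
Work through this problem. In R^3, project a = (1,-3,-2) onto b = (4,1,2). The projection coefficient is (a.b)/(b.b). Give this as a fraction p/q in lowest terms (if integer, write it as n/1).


Projection coefficient = (a . b) / (b . b)
a . b = 1*4 + (-3)*1 + (-2)*2
= 4 + (-3) + (-4) = -3
b . b = 4^2 + 1^2 + 2^2
= 16 + 1 + 4 = 21
Coefficient = -3/21
In lowest terms: -1/7


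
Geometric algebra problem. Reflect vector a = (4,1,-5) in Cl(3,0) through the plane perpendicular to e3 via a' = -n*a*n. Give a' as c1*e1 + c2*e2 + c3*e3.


Reflection formula: a' = -n*a*n, with n = e3 (unit vector, n^2 = 1).
For reflection through hyperplane perp to e3:
The component along e3 flips sign, others stay.
a = (4, 1, -5)
a' = (4, 1, 5)
a' = 4*e1 + 1*e2 + 5*e3


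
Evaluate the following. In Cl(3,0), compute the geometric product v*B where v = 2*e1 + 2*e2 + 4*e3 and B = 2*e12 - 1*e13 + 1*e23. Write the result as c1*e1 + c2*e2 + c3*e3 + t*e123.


vB has grade-1 (vector) and grade-3 (trivector) parts: vB = (v _| B) + (v ^ B).
Vector part <vB>_1:
  e1: -v2*b12 - v3*b13 = -(2)*(2) - (4)*(-1) = 0
  e2: v1*b12 - v3*b23 = (2)*(2) - (4)*(1) = 0
  e3: v1*b13 + v2*b23 = (2)*(-1) + (2)*(1) = 0
Trivector part <vB>_3:
  e123: v1*b23 - v2*b13 + v3*b12 = (2)*(1) - (2)*(-1) + (4)*(2) = 12
vB = 0*e1 + 0*e2 + 0*e3 + 12*e123


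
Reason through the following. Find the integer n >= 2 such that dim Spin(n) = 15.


dim Spin(n) = dim so(n) = n(n-1)/2.
Solve n(n-1)/2 = 15, i.e. n^2 - n - 30 = 0.
Discriminant = 1 + 8*15 = 121
n = (1 + sqrt(121))/2 = (1 + 11)/2 = 6


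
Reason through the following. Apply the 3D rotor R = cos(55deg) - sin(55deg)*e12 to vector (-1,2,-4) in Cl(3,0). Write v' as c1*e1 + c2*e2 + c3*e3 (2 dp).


Rotor R = cos(55deg) - sin(55deg)*e12
Rotation angle theta = 2 * 55 = 110 degrees in the e12 plane (e1 -> e2).
The component perpendicular to the plane (e3) is invariant: v'_3 = v3 = -4.00
cos(110deg) = -0.3420, sin(110deg) = 0.9397
v'_1 = v1*cos(theta) - v2*sin(theta) = -1*(-0.3420) - 2*0.9397 = -1.54
v'_2 = v1*sin(theta) + v2*cos(theta) = -1*0.9397 + 2*(-0.3420) = -1.62
v' = -1.54*e1 - 1.62*e2 - 4.00*e3


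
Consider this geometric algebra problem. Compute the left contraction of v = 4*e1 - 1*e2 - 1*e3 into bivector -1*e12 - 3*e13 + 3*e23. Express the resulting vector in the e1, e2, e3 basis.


Left contraction v _| B = <vB>_1 (grade-1 part of the geometric product vB).
Using e1_|e12 = e2, e2_|e12 = -e1, e1_|e13 = e3, e3_|e13 = -e1, e2_|e23 = e3, e3_|e23 = -e2:
e1 coeff: -v2*b12 - v3*b13 = -(-1)*(-1) - (-1)*(-3) = -4
e2 coeff: v1*b12 - v3*b23 = (4)*(-1) - (-1)*(3) = -1
e3 coeff: v1*b13 + v2*b23 = (4)*(-3) + (-1)*(3) = -15
v _| B = -4*e1 - 1*e2 - 15*e3


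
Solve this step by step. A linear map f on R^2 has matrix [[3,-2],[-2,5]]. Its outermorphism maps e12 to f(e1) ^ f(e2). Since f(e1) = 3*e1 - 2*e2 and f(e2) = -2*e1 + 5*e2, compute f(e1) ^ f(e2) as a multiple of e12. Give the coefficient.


The outermorphism of a linear map f sends e1^e2 to f(e1)^f(e2).
f(e1) = 3*e1 - 2*e2
f(e2) = -2*e1 + 5*e2
f(e1) ^ f(e2) = (3*e1 - 2*e2) ^ (-2*e1 + 5*e2)
= 3*5*e12 + (-2)*(-2)*e21
= (15 - 4)*e12
= 11*e12
Coefficient = 11


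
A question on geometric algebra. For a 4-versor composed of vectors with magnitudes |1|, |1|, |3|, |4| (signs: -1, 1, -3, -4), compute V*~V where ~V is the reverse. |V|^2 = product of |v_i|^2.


Each vector v_i has |v_i|^2 = s_i^2
Squared scales: (-1)^2 = 1, 1^2 = 1, (-3)^2 = 9, (-4)^2 = 16
|V|^2 = 1 * 1 * 9 * 16
= 144


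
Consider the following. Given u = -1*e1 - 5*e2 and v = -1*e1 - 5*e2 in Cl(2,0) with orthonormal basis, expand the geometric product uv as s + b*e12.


Expand: (-1*e1 - 5*e2)(-1*e1 - 5*e2)
= (-1)*(-1)*e1e1 + (-1)*(-5)*e1e2 + (-5)*(-1)*e2e1 + (-5)*(-5)*e2e2
Using e1^2 = e2^2 = 1, e2e1 = -e1e2:
Scalar part s = (-1)*(-1) + (-5)*(-5) = 1 + 25 = 26
Bivector part b = (-1)*(-5) - (-5)*(-1) = 5 - 5 = 0
uv = 26 + 0*e12


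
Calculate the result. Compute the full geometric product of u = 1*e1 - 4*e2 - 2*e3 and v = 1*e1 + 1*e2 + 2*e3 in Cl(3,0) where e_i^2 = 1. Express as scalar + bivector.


In Cl(3,0): e_i^2 = 1, e_ie_j = -e_je_i for i != j.
Scalar part = u . v = 1*1 + (-4)*1 + (-2)*2
= 1 + (-4) + (-4) = -7
e12 coeff = 1*1 - (-4)*1 = 1 - (-4) = 5
e13 coeff = 1*2 - (-2)*1 = 2 - (-2) = 4
e23 coeff = (-4)*2 - (-2)*1 = -8 - (-2) = -6
uv = -7 + 5*e12 + 4*e13 - 6*e23


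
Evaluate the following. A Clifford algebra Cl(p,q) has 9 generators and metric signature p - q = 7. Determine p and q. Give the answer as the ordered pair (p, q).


We need p + q = 9 and p - q = 7.
Adding: 2p = 9 + 7 = 16, so p = 8.
Then q = 9 - 8 = 1.
(p, q) = (8, 1)


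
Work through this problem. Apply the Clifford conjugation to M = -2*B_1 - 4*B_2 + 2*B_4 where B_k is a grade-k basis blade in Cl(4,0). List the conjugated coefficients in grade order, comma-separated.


Clifford conjugate sign for grade k: (-1)^(k(k+1)/2)
Grade 1: (-1)^(1*2/2) = (-1)^1 = -1, coeff -2 -> 2
Grade 2: (-1)^(2*3/2) = (-1)^3 = -1, coeff -4 -> 4
Grade 4: (-1)^(4*5/2) = (-1)^10 = 1, coeff 2 -> 2
Conjugated coefficients: 2, 4, 2


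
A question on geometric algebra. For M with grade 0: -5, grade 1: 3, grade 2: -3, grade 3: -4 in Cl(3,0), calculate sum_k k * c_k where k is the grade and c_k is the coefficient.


Grade-weighted sum = sum of grade_k * coefficient_k
0*(-5) = 0
1*3 = 3
2*(-3) = -6
3*(-4) = -12
Total = 0 + 3 + (-6) + (-12) = -15


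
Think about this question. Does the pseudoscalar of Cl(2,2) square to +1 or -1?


The pseudoscalar I = e1...e_n (product of all n generators) of Cl(p,q) satisfies I^2 = (-1)^(q + n(n-1)/2).
p = 2, q = 2, n = p + q = 4
n(n-1)/2 = 4 * 3 / 2 = 6
Exponent = q + n(n-1)/2 = 2 + 6 = 8
I^2 = (-1)^8 = +1


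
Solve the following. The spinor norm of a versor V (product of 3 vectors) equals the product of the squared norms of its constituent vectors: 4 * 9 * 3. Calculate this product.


Spinor norm N(V) = |v1|^2 * |v2|^2 * ... * |v3|^2
= 4 * 9 * 3
Running product: 4, 36, 108
N(V) = 108


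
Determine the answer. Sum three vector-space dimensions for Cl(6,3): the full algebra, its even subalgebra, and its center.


n = 6 + 3 = 9
Total dim = 2^9 = 512
Even subalgebra dim = 2^8 = 256
n is odd, so center dim = 2
Sum = 512 + 256 + 2 = 770


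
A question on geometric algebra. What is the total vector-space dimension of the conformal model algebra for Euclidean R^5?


The conformal model of R^5 uses Cl(6,1): the 5 Euclidean generators plus two extra orthogonal generators e+ (e+^2 = +1) and e- (e-^2 = -1), from which the null vectors e0, einf are built.
Number of generators m = 5 + 2 = 7.
dim Cl(p,q) = 2^m = 2^7 = 128


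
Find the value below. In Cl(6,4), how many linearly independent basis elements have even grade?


Even subalgebra dimension = 2^(n-1)
n = 6 + 4 = 10
2^(10 - 1) = 2^9 = 512
Verification: sum of C(10,k) for even k = 1 + 45 + 210 + 210 + 45 + 1 = 512
Result = 512


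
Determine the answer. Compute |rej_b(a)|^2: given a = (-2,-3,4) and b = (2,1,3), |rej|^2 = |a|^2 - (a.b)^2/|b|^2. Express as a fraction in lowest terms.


|a|^2 = (-2)^2 + (-3)^2 + 4^2 = 29
|b|^2 = 2^2 + 1^2 + 3^2 = 14
a . b = (-2)*2 + (-3)*1 + 4*3 = 5
(a.b)^2 = 5^2 = 25
|rej|^2 = 29 - 25/14
= (406 - 25)/14
= 381/14
In lowest terms: 381/14


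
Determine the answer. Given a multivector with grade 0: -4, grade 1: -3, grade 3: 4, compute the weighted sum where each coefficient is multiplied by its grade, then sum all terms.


Grade-weighted sum = sum of grade_k * coefficient_k
0*(-4) = 0
1*(-3) = -3
3*4 = 12
Total = 0 + (-3) + 12 = 9


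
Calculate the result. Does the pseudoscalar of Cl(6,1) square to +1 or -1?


The pseudoscalar I = e1...e_n (product of all n generators) of Cl(p,q) satisfies I^2 = (-1)^(q + n(n-1)/2).
p = 6, q = 1, n = p + q = 7
n(n-1)/2 = 7 * 6 / 2 = 21
Exponent = q + n(n-1)/2 = 1 + 21 = 22
I^2 = (-1)^22 = +1


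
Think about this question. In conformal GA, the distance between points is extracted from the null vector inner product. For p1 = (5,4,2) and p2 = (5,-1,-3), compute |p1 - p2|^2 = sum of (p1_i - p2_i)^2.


p1 - p2 = (0, 5, 5)
|p1 - p2|^2 = 0^2 + 5^2 + 5^2
= 0 + 25 + 25
= 50


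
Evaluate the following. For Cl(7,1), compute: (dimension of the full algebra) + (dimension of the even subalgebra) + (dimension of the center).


n = 7 + 1 = 8
Total dim = 2^8 = 256
Even subalgebra dim = 2^7 = 128
n is even, so center dim = 1
Sum = 256 + 128 + 1 = 385


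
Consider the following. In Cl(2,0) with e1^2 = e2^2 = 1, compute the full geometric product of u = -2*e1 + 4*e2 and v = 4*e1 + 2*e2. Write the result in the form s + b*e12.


Expand: (-2*e1 + 4*e2)(4*e1 + 2*e2)
= (-2)*4*e1e1 + (-2)*2*e1e2 + 4*4*e2e1 + 4*2*e2e2
Using e1^2 = e2^2 = 1, e2e1 = -e1e2:
Scalar part s = (-2)*4 + 4*2 = -8 + 8 = 0
Bivector part b = (-2)*2 - 4*4 = -4 - 16 = -20
uv = 0 - 20*e12


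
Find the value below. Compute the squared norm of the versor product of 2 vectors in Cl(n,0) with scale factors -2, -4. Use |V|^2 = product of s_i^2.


Each vector v_i has |v_i|^2 = s_i^2
Squared scales: (-2)^2 = 4, (-4)^2 = 16
|V|^2 = 4 * 16
= 64


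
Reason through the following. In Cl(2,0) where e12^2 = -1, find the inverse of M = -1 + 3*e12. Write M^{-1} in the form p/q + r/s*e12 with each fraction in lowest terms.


M = -1 + 3*e12, where e12^2 = -1.
Since M commutes with its reverse ~M = a - b*e12, M * ~M = a^2 - b^2*e12^2 = a^2 + b^2.
So M^{-1} = ~M / (a^2 + b^2) = (a - b*e12)/(a^2 + b^2).
a^2 + b^2 = 1 + 9 = 10
Scalar part = -1/10 = -1/10
Bivector coeff = -3/10 = -3/10
M^{-1} = -1/10 - 3/10*e12


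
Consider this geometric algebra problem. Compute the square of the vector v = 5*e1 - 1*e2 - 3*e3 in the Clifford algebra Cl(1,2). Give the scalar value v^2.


v^2 = sum of c_i^2 * e_i^2
Positive signature terms (e_i^2 = +1): 5^2 = 25
Negative signature terms (e_j^2 = -1): (-1)^2 + (-3)^2 = 10
v^2 = 25 - 10 = 15


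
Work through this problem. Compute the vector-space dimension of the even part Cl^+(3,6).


Even subalgebra dimension = 2^(n-1)
n = 3 + 6 = 9
2^(9 - 1) = 2^8 = 256
Verification: sum of C(9,k) for even k = 1 + 36 + 126 + 84 + 9 = 256
Result = 256
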